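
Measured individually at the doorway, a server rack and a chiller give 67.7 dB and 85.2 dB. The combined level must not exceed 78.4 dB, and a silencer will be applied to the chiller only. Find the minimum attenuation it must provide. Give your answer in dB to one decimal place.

Fixed contribution from the other source: Σ 10^(L/10) = 10^(67.7/10) = 5.888e+06 (67.70 dB).
The limit corresponds to 10^(78.4/10) = 6.918e+07; subtracting the fixed part leaves 6.329e+07 for the chiller, i.e. 78.01 dB.
Required insertion loss = 85.2 − 78.01 = 7.19 dB.

7.2 dB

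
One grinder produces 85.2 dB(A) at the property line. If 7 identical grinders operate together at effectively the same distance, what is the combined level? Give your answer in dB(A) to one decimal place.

93.7 dB(A)

With 7 equal, uncorrelated contributions the intensity is 7× that of one unit, giving a rise of 10·log₁₀ 7.
L_total = 85.2 + 10·log₁₀(7) = 85.2 + 8.451 = 93.65 dB(A).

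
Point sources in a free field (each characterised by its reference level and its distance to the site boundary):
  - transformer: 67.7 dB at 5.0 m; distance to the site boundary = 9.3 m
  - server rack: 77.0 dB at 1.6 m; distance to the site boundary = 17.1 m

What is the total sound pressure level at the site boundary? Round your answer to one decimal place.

Apply inverse-square spreading to bring every level to the receiver, then sum 10^(L/10).
transformer: 67.7 − 20·log₁₀(9.3/5.0) = 67.7 − 5.39 = 62.31 dB.
server rack: 77.0 − 20·log₁₀(17.1/1.6) = 77.0 − 20.58 = 56.42 dB.
Σ 10^(L/10) = 2.141e+06 → L_total = 10·log₁₀(2.141e+06) = 63.31 dB.

63.3 dB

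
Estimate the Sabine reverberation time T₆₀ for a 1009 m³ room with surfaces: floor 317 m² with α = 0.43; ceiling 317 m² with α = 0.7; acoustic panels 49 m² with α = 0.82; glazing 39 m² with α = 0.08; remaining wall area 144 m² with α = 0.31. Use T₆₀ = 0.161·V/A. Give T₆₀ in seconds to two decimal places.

A = Σ Sᵢαᵢ = 317·0.43 + 317·0.7 + 49·0.82 + 39·0.08 + 144·0.31 = 446.15 m².
T₆₀ = 0.161 × 1009 / 446.15 = 0.364 s.

0.36 s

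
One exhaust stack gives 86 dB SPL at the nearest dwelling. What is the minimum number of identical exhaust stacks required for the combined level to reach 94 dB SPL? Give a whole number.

7

Need L₁ + 10·log₁₀ N ≥ 94, i.e. log₁₀ N ≥ 0.80.
N ≥ 10^(8.0/10) = 6.310, so N = 7.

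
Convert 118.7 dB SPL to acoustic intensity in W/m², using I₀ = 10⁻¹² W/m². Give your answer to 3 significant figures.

0.741 W/m²

I/I₀ = 10^(118.7/10) = 7.413e+11, so I = 7.413e+11 × 10⁻¹² W/m².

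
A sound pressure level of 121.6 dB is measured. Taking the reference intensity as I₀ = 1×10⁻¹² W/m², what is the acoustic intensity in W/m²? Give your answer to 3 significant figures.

1.45 W/m²

I/I₀ = 10^(121.6/10) = 1.445e+12, so I = 1.445e+12 × 10⁻¹² W/m².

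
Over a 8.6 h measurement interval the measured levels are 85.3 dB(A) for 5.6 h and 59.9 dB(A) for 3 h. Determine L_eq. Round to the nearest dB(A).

Weight each interval's intensity by its duration and average over T = 8.6 h:
Σ tᵢ·10^(Lᵢ/10) = 5.6·10^(85.3/10) + 3·10^(59.9/10) = 1.900e+09.
L_eq = 10·log₁₀(1.900e+09/8.6) = 83.44 dB(A).

83 dB(A)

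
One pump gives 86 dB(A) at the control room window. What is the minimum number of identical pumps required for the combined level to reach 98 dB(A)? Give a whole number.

16

The shortfall is 98 − 86 = 12.0 dB, and N units add 10·log₁₀ N, so need 10·log₁₀ N ≥ 12.0.
N ≥ 10^(12.0/10) = 15.849, so N = 16.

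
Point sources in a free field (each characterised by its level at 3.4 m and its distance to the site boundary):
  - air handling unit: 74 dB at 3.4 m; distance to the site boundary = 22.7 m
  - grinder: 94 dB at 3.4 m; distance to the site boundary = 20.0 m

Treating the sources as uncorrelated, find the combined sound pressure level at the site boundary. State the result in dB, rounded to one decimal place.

78.6 dB

Apply inverse-square spreading to bring every level to the receiver, then sum 10^(L/10).
air handling unit: 74 − 20·log₁₀(22.7/3.4) = 74 − 16.49 = 57.51 dB.
grinder: 94 − 20·log₁₀(20.0/3.4) = 94 − 15.39 = 78.61 dB.
Σ 10^(L/10) = 7.316e+07 → L_total = 10·log₁₀(7.316e+07) = 78.64 dB.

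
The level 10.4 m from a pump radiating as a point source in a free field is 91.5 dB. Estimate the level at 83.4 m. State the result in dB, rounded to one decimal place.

73.4 dB

Spherical spreading from a point source gives a 20·log₁₀(r₂/r₁) drop.
L₂ = 91.5 − 20·log₁₀(83.4/10.4) = 91.5 − 18.083 = 73.42 dB.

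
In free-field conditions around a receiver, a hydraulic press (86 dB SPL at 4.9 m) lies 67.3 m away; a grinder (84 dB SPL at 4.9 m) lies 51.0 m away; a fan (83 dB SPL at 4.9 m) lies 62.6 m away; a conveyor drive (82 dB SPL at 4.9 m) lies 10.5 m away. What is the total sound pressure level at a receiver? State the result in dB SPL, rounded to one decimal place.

First find each source's level at the receiver (point-source: −20·log₁₀(r/r_ref)), then combine on an intensity basis.
hydraulic press: 86 − 20·log₁₀(67.3/4.9) = 86 − 22.76 = 63.24 dB SPL.
grinder: 84 − 20·log₁₀(51.0/4.9) = 84 − 20.35 = 63.65 dB SPL.
fan: 83 − 20·log₁₀(62.6/4.9) = 83 − 22.13 = 60.87 dB SPL.
conveyor drive: 82 − 20·log₁₀(10.5/4.9) = 82 − 6.62 = 75.38 dB SPL.
Σ 10^(L/10) = 4.017e+07 → L_total = 10·log₁₀(4.017e+07) = 76.04 dB SPL.

76.0 dB SPL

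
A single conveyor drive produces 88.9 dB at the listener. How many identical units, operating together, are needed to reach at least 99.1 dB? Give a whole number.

The shortfall is 99.1 − 88.9 = 10.2 dB, and N units add 10·log₁₀ N, so need 10·log₁₀ N ≥ 10.2.
N ≥ 10^(10.2/10) = 10.471, so N = 11.

11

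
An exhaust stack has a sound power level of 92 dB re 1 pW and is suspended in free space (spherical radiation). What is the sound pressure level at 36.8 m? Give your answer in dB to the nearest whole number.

The power spreads over a sphere of area 4π·r², so L_p = L_w − 10·log₁₀(4π·r²).
4π·r² = 1.702e+04 m², 10·log₁₀ of that is 42.309 dB.
L_p = 92 − 42.309 = 49.69 dB.

50 dB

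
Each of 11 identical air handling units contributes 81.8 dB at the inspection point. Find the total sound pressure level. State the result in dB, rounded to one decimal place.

92.2 dB

L_total = L₁ + 10·log₁₀ N for N identical incoherent sources.
L_total = 81.8 + 10·log₁₀(11) = 81.8 + 10.414 = 92.21 dB.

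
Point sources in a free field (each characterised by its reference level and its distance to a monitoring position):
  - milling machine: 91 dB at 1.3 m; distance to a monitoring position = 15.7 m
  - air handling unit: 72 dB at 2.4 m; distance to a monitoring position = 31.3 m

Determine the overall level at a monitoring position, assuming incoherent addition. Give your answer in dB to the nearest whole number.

Apply inverse-square spreading to bring every level to the receiver, then sum 10^(L/10).
milling machine: 91 − 20·log₁₀(15.7/1.3) = 91 − 21.64 = 69.36 dB.
air handling unit: 72 − 20·log₁₀(31.3/2.4) = 72 − 22.31 = 49.69 dB.
Σ 10^(L/10) = 8.725e+06 → L_total = 10·log₁₀(8.725e+06) = 69.41 dB.

69 dB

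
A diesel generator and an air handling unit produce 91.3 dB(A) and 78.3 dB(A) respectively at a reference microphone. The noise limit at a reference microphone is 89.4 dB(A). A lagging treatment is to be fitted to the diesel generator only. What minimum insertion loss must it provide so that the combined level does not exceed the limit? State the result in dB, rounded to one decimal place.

2.3 dB

Fixed contribution from the other source: Σ 10^(L/10) = 10^(78.3/10) = 6.761e+07 (78.30 dB(A)).
To meet 89.4 dB(A) overall, the treated diesel generator may contribute at most 10^(89.4/10) − 6.761e+07 = 8.034e+08, i.e. 89.05 dB(A).
So the diesel generator must be reduced from 91.3 to 89.05 dB(A): IL = 2.25 dB.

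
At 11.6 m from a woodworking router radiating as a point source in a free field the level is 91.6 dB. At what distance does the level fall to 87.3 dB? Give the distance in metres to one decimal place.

Point-source spreading drops the level by 20·log₁₀(r₂/r₁); inverting, r₂/r₁ = 10^(ΔL/20).
r₂ = 11.6·10^((91.6−87.3)/20) = 11.6·10^(4.3/20) = 19.03 m.

19.0 m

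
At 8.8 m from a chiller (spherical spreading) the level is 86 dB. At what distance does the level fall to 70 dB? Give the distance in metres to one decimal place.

For a point source L₁ − L₂ = 20·log₁₀(r₂/r₁), so r₂ = r₁·10^((L₁−L₂)/20).
r₂ = 8.8·10^((86−70)/20) = 8.8·10^(16.0/20) = 55.52 m.

55.5 m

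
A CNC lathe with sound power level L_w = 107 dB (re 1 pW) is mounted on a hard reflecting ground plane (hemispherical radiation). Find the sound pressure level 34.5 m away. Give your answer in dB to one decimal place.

68.3 dB

Free-field hemispherical radiation: L_p = L_w − 10·log₁₀(2π·r²), r = 34.5 m.
2π·r² = 7479 m², 10·log₁₀ of that is 38.738 dB.
L_p = 107 − 38.738 = 68.26 dB.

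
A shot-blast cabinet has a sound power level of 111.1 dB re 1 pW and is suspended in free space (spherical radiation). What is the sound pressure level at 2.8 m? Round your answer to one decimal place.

91.2 dB

The power spreads over a sphere of area 4π·r², so L_p = L_w − 10·log₁₀(4π·r²).
4π·r² = 98.52 m², 10·log₁₀ of that is 19.935 dB.
L_p = 111.1 − 19.935 = 91.16 dB.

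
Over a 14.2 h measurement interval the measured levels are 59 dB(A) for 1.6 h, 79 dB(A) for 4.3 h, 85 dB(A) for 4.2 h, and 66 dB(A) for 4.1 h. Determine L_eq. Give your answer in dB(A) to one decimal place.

The energy average is taken in the linear domain: L_eq = 10·log₁₀[(Σ tᵢ·10^(Lᵢ/10))/T], T = 14.2 h.
Σ tᵢ·10^(Lᵢ/10) = 1.6·10^(59/10) + 4.3·10^(79/10) + 4.2·10^(85/10) + 4.1·10^(66/10) = 1.687e+09.
L_eq = 10·log₁₀(1.687e+09/14.2) = 80.75 dB(A).

80.7 dB(A)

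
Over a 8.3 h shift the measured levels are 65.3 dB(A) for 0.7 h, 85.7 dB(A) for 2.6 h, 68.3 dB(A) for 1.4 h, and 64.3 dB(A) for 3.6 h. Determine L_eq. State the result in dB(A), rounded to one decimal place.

80.8 dB(A)

The energy average is taken in the linear domain: L_eq = 10·log₁₀[(Σ tᵢ·10^(Lᵢ/10))/T], T = 8.3 h.
Σ tᵢ·10^(Lᵢ/10) = 0.7·10^(65.3/10) + 2.6·10^(85.7/10) + 1.4·10^(68.3/10) + 3.6·10^(64.3/10) = 9.875e+08.
L_eq = 10·log₁₀(9.875e+08/8.3) = 80.75 dB(A).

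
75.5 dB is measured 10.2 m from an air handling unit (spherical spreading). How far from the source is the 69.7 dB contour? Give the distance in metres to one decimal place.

Point-source spreading drops the level by 20·log₁₀(r₂/r₁); inverting, r₂/r₁ = 10^(ΔL/20).
r₂ = 10.2·10^((75.5−69.7)/20) = 10.2·10^(5.8/20) = 19.89 m.

19.9 m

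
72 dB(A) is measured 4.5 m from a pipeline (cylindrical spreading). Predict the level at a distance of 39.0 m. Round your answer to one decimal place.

62.6 dB(A)

Cylindrical spreading from a line source gives a 10·log₁₀(r₂/r₁) drop.
L₂ = 72 − 10·log₁₀(39.0/4.5) = 72 − 9.379 = 62.62 dB(A).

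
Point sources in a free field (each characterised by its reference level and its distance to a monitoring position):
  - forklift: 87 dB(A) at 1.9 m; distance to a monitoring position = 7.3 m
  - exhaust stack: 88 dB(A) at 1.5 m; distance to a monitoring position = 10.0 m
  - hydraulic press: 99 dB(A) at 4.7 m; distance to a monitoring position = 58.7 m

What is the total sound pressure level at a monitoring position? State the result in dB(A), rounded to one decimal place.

Propagate each source to the receiver with L = L_ref − 20·log₁₀(r/r_ref), then add intensities.
forklift: 87 − 20·log₁₀(7.3/1.9) = 87 − 11.69 = 75.31 dB(A).
exhaust stack: 88 − 20·log₁₀(10.0/1.5) = 88 − 16.48 = 71.52 dB(A).
hydraulic press: 99 − 20·log₁₀(58.7/4.7) = 99 − 21.93 = 77.07 dB(A).
Σ 10^(L/10) = 9.907e+07 → L_total = 10·log₁₀(9.907e+07) = 79.96 dB(A).

80.0 dB(A)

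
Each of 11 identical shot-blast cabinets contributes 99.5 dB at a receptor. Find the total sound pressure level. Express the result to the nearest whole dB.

110 dB

N identical incoherent sources raise the level by 10·log₁₀ N.
L_total = 99.5 + 10·log₁₀(11) = 99.5 + 10.414 = 109.91 dB.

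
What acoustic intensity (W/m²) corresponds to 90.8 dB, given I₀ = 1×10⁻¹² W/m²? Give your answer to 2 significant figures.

I/I₀ = 10^(90.8/10) = 1.202e+09, so I = 1.202e+09 × 10⁻¹² W/m².

0.0012 W/m²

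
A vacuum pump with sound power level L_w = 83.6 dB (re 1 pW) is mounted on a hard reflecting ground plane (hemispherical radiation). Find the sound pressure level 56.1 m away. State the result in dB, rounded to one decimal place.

40.6 dB

L_p = L_w − 10·log₁₀(2π·r²) with r = 56.1 m.
2π·r² = 1.977e+04 m², 10·log₁₀ of that is 42.961 dB.
L_p = 83.6 − 42.961 = 40.64 dB.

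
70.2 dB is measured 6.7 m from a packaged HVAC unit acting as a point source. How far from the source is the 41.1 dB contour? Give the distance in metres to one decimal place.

Point-source spreading drops the level by 20·log₁₀(r₂/r₁); inverting, r₂/r₁ = 10^(ΔL/20).
r₂ = 6.7·10^((70.2−41.1)/20) = 6.7·10^(29.1/20) = 191.02 m.

191.0 m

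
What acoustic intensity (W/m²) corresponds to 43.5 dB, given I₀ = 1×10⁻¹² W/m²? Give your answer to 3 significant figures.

I/I₀ = 10^(43.5/10) = 2.239e+04, so I = 2.239e+04 × 10⁻¹² W/m².

2.24e-08 W/m²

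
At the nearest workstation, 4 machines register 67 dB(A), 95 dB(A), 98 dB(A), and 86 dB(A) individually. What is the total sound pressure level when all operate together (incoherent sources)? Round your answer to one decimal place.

99.9 dB(A)

Incoherent sources combine by intensity addition: L_total = 10·log₁₀(Σ 10^(L_i/10)).
Σ 10^(L/10) = 10^(67/10) + 10^(95/10) + 10^(98/10) + 10^(86/10) = 9.875e+09.
L_total = 10·log₁₀(9.875e+09) = 99.95 dB(A).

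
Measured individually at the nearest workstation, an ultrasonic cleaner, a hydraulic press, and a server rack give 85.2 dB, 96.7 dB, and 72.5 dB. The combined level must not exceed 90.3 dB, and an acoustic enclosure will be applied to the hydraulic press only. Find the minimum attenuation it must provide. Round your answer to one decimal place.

Everything except the hydraulic press sums to 10^(85.2/10) + 10^(72.5/10) = 3.489e+08 in linear terms, 85.43 dB.
To meet 90.3 dB overall, the treated hydraulic press may contribute at most 10^(90.3/10) − 3.489e+08 = 7.226e+08, i.e. 88.59 dB.
So the hydraulic press must be reduced from 96.7 to 88.59 dB: IL = 8.11 dB.

8.1 dB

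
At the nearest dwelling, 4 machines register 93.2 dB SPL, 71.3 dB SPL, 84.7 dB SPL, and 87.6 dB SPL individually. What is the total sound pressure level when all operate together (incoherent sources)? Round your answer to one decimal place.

For uncorrelated sources the intensities add, so convert each level to linear form, sum, and take 10·log₁₀ of the total.
Σ 10^(L/10) = 10^(93.2/10) + 10^(71.3/10) + 10^(84.7/10) + 10^(87.6/10) = 2.973e+09.
L_total = 10·log₁₀(2.973e+09) = 94.73 dB SPL.

94.7 dB SPL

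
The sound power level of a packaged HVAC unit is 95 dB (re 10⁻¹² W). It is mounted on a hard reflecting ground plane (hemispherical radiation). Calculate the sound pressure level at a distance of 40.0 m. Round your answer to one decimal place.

55.0 dB

L_p = L_w − 10·log₁₀(2π·r²) with r = 40.0 m.
2π·r² = 1.005e+04 m², 10·log₁₀ of that is 40.023 dB.
L_p = 95 − 40.023 = 54.98 dB.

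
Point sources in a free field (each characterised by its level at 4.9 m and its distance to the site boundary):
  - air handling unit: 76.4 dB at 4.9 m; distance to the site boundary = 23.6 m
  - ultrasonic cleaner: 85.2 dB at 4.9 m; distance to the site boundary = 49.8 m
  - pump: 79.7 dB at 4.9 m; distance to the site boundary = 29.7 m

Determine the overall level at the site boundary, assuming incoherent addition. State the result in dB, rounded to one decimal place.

Apply inverse-square spreading to bring every level to the receiver, then sum 10^(L/10).
air handling unit: 76.4 − 20·log₁₀(23.6/4.9) = 76.4 − 13.65 = 62.75 dB.
ultrasonic cleaner: 85.2 − 20·log₁₀(49.8/4.9) = 85.2 − 20.14 = 65.06 dB.
pump: 79.7 − 20·log₁₀(29.7/4.9) = 79.7 − 15.65 = 64.05 dB.
Σ 10^(L/10) = 7.628e+06 → L_total = 10·log₁₀(7.628e+06) = 68.82 dB.

68.8 dB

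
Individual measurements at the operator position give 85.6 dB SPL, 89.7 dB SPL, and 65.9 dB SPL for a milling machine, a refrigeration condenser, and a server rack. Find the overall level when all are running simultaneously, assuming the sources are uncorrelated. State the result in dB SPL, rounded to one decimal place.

91.1 dB SPL

For uncorrelated sources the intensities add, so convert each level to linear form, sum, and take 10·log₁₀ of the total.
Σ 10^(L/10) = 10^(85.6/10) + 10^(89.7/10) + 10^(65.9/10) = 1.300e+09.
L_total = 10·log₁₀(1.300e+09) = 91.14 dB SPL.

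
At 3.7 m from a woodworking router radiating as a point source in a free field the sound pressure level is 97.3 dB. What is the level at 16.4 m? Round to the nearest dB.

84 dB

Point-source attenuation: ΔL = 20·log₁₀(r₂/r₁) = 20·log₁₀(16.4/3.7) = 12.933 dB.
L₂ = 97.3 − 20·log₁₀(16.4/3.7) = 97.3 − 12.933 = 84.37 dB.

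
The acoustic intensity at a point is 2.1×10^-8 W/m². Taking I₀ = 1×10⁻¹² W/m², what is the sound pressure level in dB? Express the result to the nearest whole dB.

43 dB

Dividing by I₀ shifts the exponent by 12: I/I₀ = 2.1×10^4.
L = 10·(0.3222 + 4) = 43.22 dB.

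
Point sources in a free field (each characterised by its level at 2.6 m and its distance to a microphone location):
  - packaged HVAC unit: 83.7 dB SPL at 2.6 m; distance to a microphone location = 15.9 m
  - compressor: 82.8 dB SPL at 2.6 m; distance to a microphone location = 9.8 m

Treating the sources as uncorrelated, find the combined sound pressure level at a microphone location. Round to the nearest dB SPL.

Propagate each source to the receiver with L = L_ref − 20·log₁₀(r/r_ref), then add intensities.
packaged HVAC unit: 83.7 − 20·log₁₀(15.9/2.6) = 83.7 − 15.73 = 67.97 dB SPL.
compressor: 82.8 − 20·log₁₀(9.8/2.6) = 82.8 − 11.53 = 71.27 dB SPL.
Σ 10^(L/10) = 1.968e+07 → L_total = 10·log₁₀(1.968e+07) = 72.94 dB SPL.

73 dB SPL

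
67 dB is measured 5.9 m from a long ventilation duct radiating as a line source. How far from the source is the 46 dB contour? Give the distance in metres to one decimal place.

742.8 m

Line-source spreading drops the level by 10·log₁₀(r₂/r₁); inverting, r₂/r₁ = 10^(ΔL/10).
r₂ = 5.9·10^((67−46)/10) = 5.9·10^(21.0/10) = 742.77 m.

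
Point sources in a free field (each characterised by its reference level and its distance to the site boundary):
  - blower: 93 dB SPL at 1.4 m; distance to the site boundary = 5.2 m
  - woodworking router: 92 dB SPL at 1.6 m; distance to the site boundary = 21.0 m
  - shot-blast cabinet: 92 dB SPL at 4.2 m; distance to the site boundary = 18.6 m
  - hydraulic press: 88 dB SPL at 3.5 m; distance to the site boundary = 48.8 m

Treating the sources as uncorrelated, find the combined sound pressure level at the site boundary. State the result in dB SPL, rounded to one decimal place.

Apply inverse-square spreading to bring every level to the receiver, then sum 10^(L/10).
blower: 93 − 20·log₁₀(5.2/1.4) = 93 − 11.40 = 81.60 dB SPL.
woodworking router: 92 − 20·log₁₀(21.0/1.6) = 92 − 22.36 = 69.64 dB SPL.
shot-blast cabinet: 92 − 20·log₁₀(18.6/4.2) = 92 − 12.93 = 79.07 dB SPL.
hydraulic press: 88 − 20·log₁₀(48.8/3.5) = 88 − 22.89 = 65.11 dB SPL.
Σ 10^(L/10) = 2.379e+08 → L_total = 10·log₁₀(2.379e+08) = 83.76 dB SPL.

83.8 dB SPL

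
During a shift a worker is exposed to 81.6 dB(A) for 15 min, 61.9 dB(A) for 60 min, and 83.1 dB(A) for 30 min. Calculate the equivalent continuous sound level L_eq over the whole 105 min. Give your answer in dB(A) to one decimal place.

79.0 dB(A)

L_eq = 10·log₁₀[(1/T)·Σ tᵢ·10^(Lᵢ/10)] with T = 105 min.
Σ tᵢ·10^(Lᵢ/10) = 15·10^(81.6/10) + 60·10^(61.9/10) + 30·10^(83.1/10) = 8.386e+09.
L_eq = 10·log₁₀(8.386e+09/105) = 79.02 dB(A).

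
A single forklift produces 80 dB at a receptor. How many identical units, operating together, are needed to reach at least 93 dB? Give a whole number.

N identical sources give L₁ + 10·log₁₀ N, so require 10·log₁₀ N ≥ 93 − 80 = 13.0 dB.
N ≥ 10^(13.0/10) = 19.953, so N = 20.

20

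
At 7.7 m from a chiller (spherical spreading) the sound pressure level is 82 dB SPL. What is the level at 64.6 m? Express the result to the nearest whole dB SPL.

64 dB SPL

For a point source, L₂ = L₁ − 20·log₁₀(r₂/r₁).
L₂ = 82 − 20·log₁₀(64.6/7.7) = 82 − 18.475 = 63.53 dB SPL.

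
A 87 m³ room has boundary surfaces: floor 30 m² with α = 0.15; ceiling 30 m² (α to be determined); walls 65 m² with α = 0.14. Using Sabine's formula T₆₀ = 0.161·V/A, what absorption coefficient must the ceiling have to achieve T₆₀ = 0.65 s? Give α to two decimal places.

From T₆₀ = 0.161·V/A, the target T₆₀ = 0.65 s needs A = 0.161·87/0.65 = 21.55 m².
Absorption from the other surfaces = 30·0.15 + 65·0.14 = 13.60 m², so the ceiling must supply 7.95 m² over 30 m².
α = 7.95/30 = 0.265.

0.26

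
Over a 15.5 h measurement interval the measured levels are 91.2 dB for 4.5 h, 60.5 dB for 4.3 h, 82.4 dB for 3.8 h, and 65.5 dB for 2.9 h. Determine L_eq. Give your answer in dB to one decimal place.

86.3 dB

The energy average is taken in the linear domain: L_eq = 10·log₁₀[(Σ tᵢ·10^(Lᵢ/10))/T], T = 15.5 h.
Σ tᵢ·10^(Lᵢ/10) = 4.5·10^(91.2/10) + 4.3·10^(60.5/10) + 3.8·10^(82.4/10) + 2.9·10^(65.5/10) = 6.608e+09.
L_eq = 10·log₁₀(6.608e+09/15.5) = 86.30 dB.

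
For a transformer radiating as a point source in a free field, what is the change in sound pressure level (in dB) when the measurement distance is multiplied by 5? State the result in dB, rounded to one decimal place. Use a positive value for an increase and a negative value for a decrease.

-14.0 dB

Point-source spreading: ΔL = −20·log₁₀(r₂/r₁).
ΔL = −20·log₁₀(5) = -13.98 dB.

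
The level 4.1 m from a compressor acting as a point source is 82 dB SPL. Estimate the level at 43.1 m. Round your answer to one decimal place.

Spherical spreading from a point source gives a 20·log₁₀(r₂/r₁) drop.
L₂ = 82 − 20·log₁₀(43.1/4.1) = 82 − 20.434 = 61.57 dB SPL.

61.6 dB SPL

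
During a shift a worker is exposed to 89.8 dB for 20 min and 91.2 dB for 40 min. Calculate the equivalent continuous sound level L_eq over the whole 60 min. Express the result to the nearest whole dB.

91 dB

The energy average is taken in the linear domain: L_eq = 10·log₁₀[(Σ tᵢ·10^(Lᵢ/10))/T], T = 60 min.
Σ tᵢ·10^(Lᵢ/10) = 20·10^(89.8/10) + 40·10^(91.2/10) = 7.183e+10.
L_eq = 10·log₁₀(7.183e+10/60) = 90.78 dB.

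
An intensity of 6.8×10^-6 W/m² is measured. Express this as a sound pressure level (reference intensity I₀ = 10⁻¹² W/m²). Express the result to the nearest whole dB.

L = 10·log₁₀(I/I₀) = 10·log₁₀(6.8×10^-6/10⁻¹²) = 10·log₁₀(6.8×10^6).
L = 10·(0.8325 + 6) = 68.33 dB.

68 dB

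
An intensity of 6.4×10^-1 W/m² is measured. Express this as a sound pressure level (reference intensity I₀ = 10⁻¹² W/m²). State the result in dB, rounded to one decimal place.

Dividing by I₀ shifts the exponent by 12: I/I₀ = 6.4×10^11.
L = 10·(0.8062 + 11) = 118.06 dB.

118.1 dB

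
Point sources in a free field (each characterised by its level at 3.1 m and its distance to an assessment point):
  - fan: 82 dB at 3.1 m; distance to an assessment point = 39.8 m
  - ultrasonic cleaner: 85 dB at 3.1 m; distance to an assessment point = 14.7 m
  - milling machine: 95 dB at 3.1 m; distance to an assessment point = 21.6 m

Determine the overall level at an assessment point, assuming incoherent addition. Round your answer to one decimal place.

First find each source's level at the receiver (point-source: −20·log₁₀(r/r_ref)), then combine on an intensity basis.
fan: 82 − 20·log₁₀(39.8/3.1) = 82 − 22.17 = 59.83 dB.
ultrasonic cleaner: 85 − 20·log₁₀(14.7/3.1) = 85 − 13.52 = 71.48 dB.
milling machine: 95 − 20·log₁₀(21.6/3.1) = 95 − 16.86 = 78.14 dB.
Σ 10^(L/10) = 8.016e+07 → L_total = 10·log₁₀(8.016e+07) = 79.04 dB.

79.0 dB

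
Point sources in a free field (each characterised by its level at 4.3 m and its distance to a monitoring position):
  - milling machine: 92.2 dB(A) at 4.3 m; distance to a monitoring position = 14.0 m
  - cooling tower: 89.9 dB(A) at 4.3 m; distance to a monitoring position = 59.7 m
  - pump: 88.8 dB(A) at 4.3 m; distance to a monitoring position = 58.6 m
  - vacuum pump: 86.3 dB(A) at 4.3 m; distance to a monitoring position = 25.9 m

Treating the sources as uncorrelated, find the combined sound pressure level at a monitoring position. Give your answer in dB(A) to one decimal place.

First find each source's level at the receiver (point-source: −20·log₁₀(r/r_ref)), then combine on an intensity basis.
milling machine: 92.2 − 20·log₁₀(14.0/4.3) = 92.2 − 10.25 = 81.95 dB(A).
cooling tower: 89.9 − 20·log₁₀(59.7/4.3) = 89.9 − 22.85 = 67.05 dB(A).
pump: 88.8 − 20·log₁₀(58.6/4.3) = 88.8 − 22.69 = 66.11 dB(A).
vacuum pump: 86.3 − 20·log₁₀(25.9/4.3) = 86.3 − 15.60 = 70.70 dB(A).
Σ 10^(L/10) = 1.775e+08 → L_total = 10·log₁₀(1.775e+08) = 82.49 dB(A).

82.5 dB(A)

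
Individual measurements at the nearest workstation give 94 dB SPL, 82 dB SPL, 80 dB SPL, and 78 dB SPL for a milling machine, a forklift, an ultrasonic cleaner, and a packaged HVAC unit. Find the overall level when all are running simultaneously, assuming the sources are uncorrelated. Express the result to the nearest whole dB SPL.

Incoherent sources combine by intensity addition: L_total = 10·log₁₀(Σ 10^(L_i/10)).
Σ 10^(L/10) = 10^(94/10) + 10^(82/10) + 10^(80/10) + 10^(78/10) = 2.833e+09.
L_total = 10·log₁₀(2.833e+09) = 94.52 dB SPL.

95 dB SPL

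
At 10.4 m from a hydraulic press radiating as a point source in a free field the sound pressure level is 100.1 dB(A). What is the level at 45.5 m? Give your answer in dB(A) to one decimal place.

Point-source attenuation: ΔL = 20·log₁₀(r₂/r₁) = 20·log₁₀(45.5/10.4) = 12.820 dB.
L₂ = 100.1 − 20·log₁₀(45.5/10.4) = 100.1 − 12.820 = 87.28 dB(A).

87.3 dB(A)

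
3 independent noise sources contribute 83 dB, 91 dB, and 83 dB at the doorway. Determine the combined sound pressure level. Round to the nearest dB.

For uncorrelated sources the intensities add, so convert each level to linear form, sum, and take 10·log₁₀ of the total.
Σ 10^(L/10) = 10^(83/10) + 10^(91/10) + 10^(83/10) = 1.658e+09.
L_total = 10·log₁₀(1.658e+09) = 92.20 dB.

92 dB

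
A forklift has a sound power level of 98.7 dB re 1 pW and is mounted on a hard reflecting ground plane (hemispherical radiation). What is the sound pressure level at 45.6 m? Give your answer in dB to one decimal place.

Free-field hemispherical radiation: L_p = L_w − 10·log₁₀(2π·r²), r = 45.6 m.
2π·r² = 1.307e+04 m², 10·log₁₀ of that is 41.161 dB.
L_p = 98.7 − 41.161 = 57.54 dB.

57.5 dB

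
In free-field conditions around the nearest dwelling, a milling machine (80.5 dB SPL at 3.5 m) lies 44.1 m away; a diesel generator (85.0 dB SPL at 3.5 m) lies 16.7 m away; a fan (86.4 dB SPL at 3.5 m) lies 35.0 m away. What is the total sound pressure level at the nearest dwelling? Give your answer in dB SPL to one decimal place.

72.8 dB SPL

Propagate each source to the receiver with L = L_ref − 20·log₁₀(r/r_ref), then add intensities.
milling machine: 80.5 − 20·log₁₀(44.1/3.5) = 80.5 − 22.01 = 58.49 dB SPL.
diesel generator: 85.0 − 20·log₁₀(16.7/3.5) = 85.0 − 13.57 = 71.43 dB SPL.
fan: 86.4 − 20·log₁₀(35.0/3.5) = 86.4 − 20.00 = 66.40 dB SPL.
Σ 10^(L/10) = 1.896e+07 → L_total = 10·log₁₀(1.896e+07) = 72.78 dB SPL.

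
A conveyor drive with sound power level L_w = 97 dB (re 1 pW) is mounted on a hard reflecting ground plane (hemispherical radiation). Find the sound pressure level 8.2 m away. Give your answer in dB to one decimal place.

Free-field hemispherical radiation: L_p = L_w − 10·log₁₀(2π·r²), r = 8.2 m.
2π·r² = 422.5 m², 10·log₁₀ of that is 26.258 dB.
L_p = 97 − 26.258 = 70.74 dB.

70.7 dB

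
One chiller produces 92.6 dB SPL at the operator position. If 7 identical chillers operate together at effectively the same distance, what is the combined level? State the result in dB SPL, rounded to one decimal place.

N identical incoherent sources raise the level by 10·log₁₀ N.
L_total = 92.6 + 10·log₁₀(7) = 92.6 + 8.451 = 101.05 dB SPL.

101.1 dB SPL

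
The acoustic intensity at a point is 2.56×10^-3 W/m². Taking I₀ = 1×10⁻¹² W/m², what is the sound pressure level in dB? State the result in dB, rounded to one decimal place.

Dividing by I₀ shifts the exponent by 12: I/I₀ = 2.56×10^9.
L = 10·(0.4082 + 9) = 94.08 dB.

94.1 dB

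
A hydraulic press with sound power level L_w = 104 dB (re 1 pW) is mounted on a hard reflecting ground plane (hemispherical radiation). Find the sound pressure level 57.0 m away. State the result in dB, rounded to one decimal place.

L_p = L_w − 10·log₁₀(2π·r²) with r = 57.0 m.
2π·r² = 2.041e+04 m², 10·log₁₀ of that is 43.099 dB.
L_p = 104 − 43.099 = 60.90 dB.

60.9 dB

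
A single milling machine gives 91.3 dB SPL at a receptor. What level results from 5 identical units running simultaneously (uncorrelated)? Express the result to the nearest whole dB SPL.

N identical incoherent sources raise the level by 10·log₁₀ N.
L_total = 91.3 + 10·log₁₀(5) = 91.3 + 6.990 = 98.29 dB SPL.

98 dB SPL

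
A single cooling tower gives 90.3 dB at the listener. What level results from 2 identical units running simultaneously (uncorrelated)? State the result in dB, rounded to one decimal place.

93.3 dB

N identical incoherent sources raise the level by 10·log₁₀ N.
L_total = 90.3 + 10·log₁₀(2) = 90.3 + 3.010 = 93.31 dB.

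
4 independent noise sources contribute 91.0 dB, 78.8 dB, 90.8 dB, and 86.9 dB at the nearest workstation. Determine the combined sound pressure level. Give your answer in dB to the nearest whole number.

95 dB

For uncorrelated sources the intensities add, so convert each level to linear form, sum, and take 10·log₁₀ of the total.
Σ 10^(L/10) = 10^(91.0/10) + 10^(78.8/10) + 10^(90.8/10) + 10^(86.9/10) = 3.027e+09.
L_total = 10·log₁₀(3.027e+09) = 94.81 dB.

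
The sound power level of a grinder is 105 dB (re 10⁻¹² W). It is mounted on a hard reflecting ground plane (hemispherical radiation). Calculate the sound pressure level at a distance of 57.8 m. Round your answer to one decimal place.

61.8 dB

The power spreads over a hemisphere of area 2π·r², so L_p = L_w − 10·log₁₀(2π·r²).
2π·r² = 2.099e+04 m², 10·log₁₀ of that is 43.220 dB.
L_p = 105 − 43.220 = 61.78 dB.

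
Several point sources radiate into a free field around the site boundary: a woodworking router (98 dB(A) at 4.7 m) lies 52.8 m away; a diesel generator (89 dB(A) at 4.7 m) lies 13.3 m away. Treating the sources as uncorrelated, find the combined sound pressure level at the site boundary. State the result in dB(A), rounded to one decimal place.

81.7 dB(A)

Propagate each source to the receiver with L = L_ref − 20·log₁₀(r/r_ref), then add intensities.
woodworking router: 98 − 20·log₁₀(52.8/4.7) = 98 − 21.01 = 76.99 dB(A).
diesel generator: 89 − 20·log₁₀(13.3/4.7) = 89 − 9.04 = 79.96 dB(A).
Σ 10^(L/10) = 1.492e+08 → L_total = 10·log₁₀(1.492e+08) = 81.74 dB(A).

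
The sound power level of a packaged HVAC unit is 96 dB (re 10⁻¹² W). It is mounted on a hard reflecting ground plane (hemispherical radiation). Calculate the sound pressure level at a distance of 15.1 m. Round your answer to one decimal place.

64.4 dB

The power spreads over a hemisphere of area 2π·r², so L_p = L_w − 10·log₁₀(2π·r²).
2π·r² = 1433 m², 10·log₁₀ of that is 31.561 dB.
L_p = 96 − 31.561 = 64.44 dB.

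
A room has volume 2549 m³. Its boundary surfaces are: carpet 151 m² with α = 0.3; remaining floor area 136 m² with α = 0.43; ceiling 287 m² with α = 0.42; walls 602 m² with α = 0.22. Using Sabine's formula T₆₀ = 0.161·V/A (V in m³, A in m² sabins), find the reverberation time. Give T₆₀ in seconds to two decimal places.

1.15 s

Total absorption A = 151·0.3 + 136·0.43 + 287·0.42 + 602·0.22 = 356.76 m² sabins.
T₆₀ = 0.161 × 2549 / 356.76 = 1.150 s.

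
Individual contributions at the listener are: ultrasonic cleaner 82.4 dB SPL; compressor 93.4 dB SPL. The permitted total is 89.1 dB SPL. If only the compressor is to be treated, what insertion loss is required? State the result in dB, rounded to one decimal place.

Everything except the compressor sums to 10^(82.4/10) = 1.738e+08 in linear terms, 82.40 dB SPL.
To meet 89.1 dB SPL overall, the treated compressor may contribute at most 10^(89.1/10) − 1.738e+08 = 6.391e+08, i.e. 88.06 dB SPL.
So the compressor must be reduced from 93.4 to 88.06 dB SPL: IL = 5.34 dB.

5.3 dB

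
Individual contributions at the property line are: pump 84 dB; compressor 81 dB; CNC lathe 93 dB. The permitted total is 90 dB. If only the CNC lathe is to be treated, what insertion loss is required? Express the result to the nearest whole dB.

Fixed contribution from the other sources: Σ 10^(L/10) = 10^(84/10) + 10^(81/10) = 3.771e+08 (85.76 dB).
The limit corresponds to 10^(90/10) = 1.000e+09; subtracting the fixed part leaves 6.229e+08 for the CNC lathe, i.e. 87.94 dB.
Required insertion loss = 93 − 87.94 = 5.06 dB.

5 dB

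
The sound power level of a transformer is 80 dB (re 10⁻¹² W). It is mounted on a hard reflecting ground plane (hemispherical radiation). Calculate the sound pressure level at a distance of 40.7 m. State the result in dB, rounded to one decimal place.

L_p = L_w − 10·log₁₀(2π·r²) with r = 40.7 m.
2π·r² = 1.041e+04 m², 10·log₁₀ of that is 40.174 dB.
L_p = 80 − 40.174 = 39.83 dB.

39.8 dB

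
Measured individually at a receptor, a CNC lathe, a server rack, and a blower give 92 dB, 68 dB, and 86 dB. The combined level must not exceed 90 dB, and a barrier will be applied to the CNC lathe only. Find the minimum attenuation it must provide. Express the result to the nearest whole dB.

Fixed contribution from the other sources: Σ 10^(L/10) = 10^(68/10) + 10^(86/10) = 4.044e+08 (86.07 dB).
The limit corresponds to 10^(90/10) = 1.000e+09; subtracting the fixed part leaves 5.956e+08 for the CNC lathe, i.e. 87.75 dB.
Required insertion loss = 92 − 87.75 = 4.25 dB.

4 dB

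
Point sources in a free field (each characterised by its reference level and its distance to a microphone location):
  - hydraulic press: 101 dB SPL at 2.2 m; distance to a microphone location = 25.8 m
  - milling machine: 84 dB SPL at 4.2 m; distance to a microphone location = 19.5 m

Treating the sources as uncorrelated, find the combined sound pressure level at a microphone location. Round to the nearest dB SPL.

Apply inverse-square spreading to bring every level to the receiver, then sum 10^(L/10).
hydraulic press: 101 − 20·log₁₀(25.8/2.2) = 101 − 21.38 = 79.62 dB SPL.
milling machine: 84 − 20·log₁₀(19.5/4.2) = 84 − 13.34 = 70.66 dB SPL.
Σ 10^(L/10) = 1.032e+08 → L_total = 10·log₁₀(1.032e+08) = 80.14 dB SPL.

80 dB SPL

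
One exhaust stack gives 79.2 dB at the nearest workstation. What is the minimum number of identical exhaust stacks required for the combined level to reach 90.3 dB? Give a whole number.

13

N identical sources give L₁ + 10·log₁₀ N, so require 10·log₁₀ N ≥ 90.3 − 79.2 = 11.1 dB.
N ≥ 10^(11.1/10) = 12.882, so N = 13.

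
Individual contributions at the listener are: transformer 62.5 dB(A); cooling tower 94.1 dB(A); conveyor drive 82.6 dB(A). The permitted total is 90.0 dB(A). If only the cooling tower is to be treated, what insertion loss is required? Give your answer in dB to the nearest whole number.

Fixed contribution from the other sources: Σ 10^(L/10) = 10^(62.5/10) + 10^(82.6/10) = 1.837e+08 (82.64 dB(A)).
To meet 90.0 dB(A) overall, the treated cooling tower may contribute at most 10^(90.0/10) − 1.837e+08 = 8.163e+08, i.e. 89.12 dB(A).
So the cooling tower must be reduced from 94.1 to 89.12 dB(A): IL = 4.98 dB.

5 dB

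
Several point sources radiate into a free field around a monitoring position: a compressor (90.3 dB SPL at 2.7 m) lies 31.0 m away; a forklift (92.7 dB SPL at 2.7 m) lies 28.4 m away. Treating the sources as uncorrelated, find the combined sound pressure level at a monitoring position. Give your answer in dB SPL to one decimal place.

74.0 dB SPL

Apply inverse-square spreading to bring every level to the receiver, then sum 10^(L/10).
compressor: 90.3 − 20·log₁₀(31.0/2.7) = 90.3 − 21.20 = 69.10 dB SPL.
forklift: 92.7 − 20·log₁₀(28.4/2.7) = 92.7 − 20.44 = 72.26 dB SPL.
Σ 10^(L/10) = 2.496e+07 → L_total = 10·log₁₀(2.496e+07) = 73.97 dB SPL.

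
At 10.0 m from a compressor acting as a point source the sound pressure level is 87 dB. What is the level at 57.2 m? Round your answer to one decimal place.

For a point source, L₂ = L₁ − 20·log₁₀(r₂/r₁).
L₂ = 87 − 20·log₁₀(57.2/10.0) = 87 − 15.148 = 71.85 dB.

71.9 dB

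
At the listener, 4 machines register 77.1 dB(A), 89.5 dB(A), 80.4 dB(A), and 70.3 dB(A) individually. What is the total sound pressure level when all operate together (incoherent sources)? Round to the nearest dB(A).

Incoherent sources combine by intensity addition: L_total = 10·log₁₀(Σ 10^(L_i/10)).
Σ 10^(L/10) = 10^(77.1/10) + 10^(89.5/10) + 10^(80.4/10) + 10^(70.3/10) = 1.063e+09.
L_total = 10·log₁₀(1.063e+09) = 90.26 dB(A).

90 dB(A)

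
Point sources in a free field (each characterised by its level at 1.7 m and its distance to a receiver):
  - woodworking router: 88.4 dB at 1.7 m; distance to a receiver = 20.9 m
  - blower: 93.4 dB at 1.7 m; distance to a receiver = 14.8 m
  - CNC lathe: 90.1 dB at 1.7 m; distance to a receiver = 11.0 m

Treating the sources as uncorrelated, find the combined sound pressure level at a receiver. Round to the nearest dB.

78 dB

First find each source's level at the receiver (point-source: −20·log₁₀(r/r_ref)), then combine on an intensity basis.
woodworking router: 88.4 − 20·log₁₀(20.9/1.7) = 88.4 − 21.79 = 66.61 dB.
blower: 93.4 − 20·log₁₀(14.8/1.7) = 93.4 − 18.80 = 74.60 dB.
CNC lathe: 90.1 − 20·log₁₀(11.0/1.7) = 90.1 − 16.22 = 73.88 dB.
Σ 10^(L/10) = 5.788e+07 → L_total = 10·log₁₀(5.788e+07) = 77.63 dB.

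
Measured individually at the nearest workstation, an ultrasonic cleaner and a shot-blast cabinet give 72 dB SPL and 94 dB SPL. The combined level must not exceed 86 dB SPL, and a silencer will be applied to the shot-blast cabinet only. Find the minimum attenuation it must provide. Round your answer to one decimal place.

Fixed contribution from the other source: Σ 10^(L/10) = 10^(72/10) = 1.585e+07 (72.00 dB SPL).
The limit corresponds to 10^(86/10) = 3.981e+08; subtracting the fixed part leaves 3.823e+08 for the shot-blast cabinet, i.e. 85.82 dB SPL.
So the shot-blast cabinet must be reduced from 94 to 85.82 dB SPL: IL = 8.18 dB.

8.2 dB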